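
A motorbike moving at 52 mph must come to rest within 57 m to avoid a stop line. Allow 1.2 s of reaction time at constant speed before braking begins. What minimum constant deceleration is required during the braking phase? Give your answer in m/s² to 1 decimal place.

Required deceleration ≈ 9.3 m/s²

52 mph × 0.44704 = 23.2461 m/s.
Distance covered during reaction = 23.2461 × 1.2 = 27.895 m.
Distance available for braking: 57 − 27.895 = 29.105 m.
v² = 2a·d ⇒ a = v²/(2d) = 23.2461² / (2 × 29.105) = 540.381 / 58.210 = 9.2833 m/s².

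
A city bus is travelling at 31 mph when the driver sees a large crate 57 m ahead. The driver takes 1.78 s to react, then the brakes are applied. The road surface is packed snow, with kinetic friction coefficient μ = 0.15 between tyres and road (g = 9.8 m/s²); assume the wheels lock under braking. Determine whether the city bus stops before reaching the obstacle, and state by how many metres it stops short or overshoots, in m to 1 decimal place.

31 mph × 0.44704 = 13.8582 m/s.
a = μg = 0.15 × 9.8 = 1.470 m/s².
Reaction distance = 13.8582 × 1.78 = 24.668 m.
Braking distance = v²/(2a) = 192.050 / 2.940 = 65.323 m.
Total stopping distance = 24.668 + 65.323 = 89.991 m, vs 57 m available — it cannot stop in time and overshoots by 89.991 − 57 = 32.991 m.

No — it overshoots by 33.0 m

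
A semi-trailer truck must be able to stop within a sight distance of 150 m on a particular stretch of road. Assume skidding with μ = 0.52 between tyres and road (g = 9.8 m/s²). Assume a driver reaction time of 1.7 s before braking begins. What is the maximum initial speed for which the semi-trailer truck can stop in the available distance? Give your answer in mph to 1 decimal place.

Maximum speed ≈ 70.2 mph

a = μg = 0.52 × 9.8 = 5.096 m/s².
Stopping distance: v·t_r + v²/(2a) = 150 with t_r = 1.7 s and a = 5.096 m/s².
So v² + 17.326 v − 1528.80 = 0.
Positive root: v = −a·t_r + √((a·t_r)² + 2a·d) = −8.663 + √(75.048 + 1528.80) = 31.3851 m/s.
31.3851 m/s ÷ 0.44704 = 70.206 mph.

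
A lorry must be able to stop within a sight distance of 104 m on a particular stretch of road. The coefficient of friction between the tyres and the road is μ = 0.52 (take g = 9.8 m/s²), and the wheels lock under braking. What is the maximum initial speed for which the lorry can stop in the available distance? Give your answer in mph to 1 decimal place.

Maximum speed ≈ 72.8 mph

a = μg = 0.52 × 9.8 = 5.096 m/s².
v²/(2a) = d ⇒ v = √(2 × 5.096 × 104) = √1059.97 = 32.5572 m/s.
32.5572 m/s ÷ 0.44704 = 72.828 mph.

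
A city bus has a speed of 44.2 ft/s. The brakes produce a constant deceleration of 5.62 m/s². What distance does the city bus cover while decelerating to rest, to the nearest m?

Braking distance ≈ 16 m

44.2 ft/s × 0.3048 = 13.4722 m/s.
Braking distance = v²/(2a) = 13.4722² / (2 × 5.620) = 181.500 / 11.240 = 16.148 m.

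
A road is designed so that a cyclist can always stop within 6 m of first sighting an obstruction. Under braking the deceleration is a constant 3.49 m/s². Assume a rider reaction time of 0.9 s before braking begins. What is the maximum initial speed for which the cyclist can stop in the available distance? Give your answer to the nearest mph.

Stopping distance: v·t_r + v²/(2a) = 6 with t_r = 0.9 s and a = 3.490 m/s².
So v² + 6.282 v − 41.88 = 0.
Positive root: v = −a·t_r + √((a·t_r)² + 2a·d) = −3.141 + √(9.866 + 41.88) = 4.0525 m/s.
4.0525 m/s ÷ 0.44704 = 9.065 mph.

Maximum speed ≈ 9 mph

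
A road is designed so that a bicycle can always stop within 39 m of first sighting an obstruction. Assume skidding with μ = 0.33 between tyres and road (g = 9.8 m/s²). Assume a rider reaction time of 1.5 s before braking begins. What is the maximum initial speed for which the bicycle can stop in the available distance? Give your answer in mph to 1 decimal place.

Maximum speed ≈ 26.3 mph

a = μg = 0.33 × 9.8 = 3.234 m/s².
Stopping distance: v·t_r + v²/(2a) = 39 with t_r = 1.5 s and a = 3.234 m/s².
So v² + 9.702 v − 252.25 = 0.
Positive root: v = −a·t_r + √((a·t_r)² + 2a·d) = −4.851 + √(23.532 + 252.25) = 11.7557 m/s.
11.7557 m/s ÷ 0.44704 = 26.297 mph.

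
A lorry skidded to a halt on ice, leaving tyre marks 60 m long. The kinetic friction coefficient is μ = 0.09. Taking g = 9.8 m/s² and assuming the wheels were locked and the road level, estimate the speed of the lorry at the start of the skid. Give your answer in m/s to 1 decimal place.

Initial speed ≈ 10.3 m/s

Deceleration a = μg = 0.09 × 9.8 = 0.882 m/s².
v = √(2a·d) = √(2 × 0.882 × 60) = √105.840 = 10.2879 m/s.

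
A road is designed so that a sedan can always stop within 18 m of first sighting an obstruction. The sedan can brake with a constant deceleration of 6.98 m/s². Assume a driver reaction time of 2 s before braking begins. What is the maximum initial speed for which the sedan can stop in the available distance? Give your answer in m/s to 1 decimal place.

Maximum speed ≈ 7.2 m/s

Stopping distance: v·t_r + v²/(2a) = 18 with t_r = 2 s and a = 6.980 m/s².
So v² + 27.920 v − 251.28 = 0.
Positive root: v = −a·t_r + √((a·t_r)² + 2a·d) = −13.960 + √(194.882 + 251.28) = 7.1625 m/s.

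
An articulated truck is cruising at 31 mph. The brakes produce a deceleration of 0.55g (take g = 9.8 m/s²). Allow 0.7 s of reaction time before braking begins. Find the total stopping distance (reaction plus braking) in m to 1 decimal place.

Total stopping distance ≈ 27.5 m

31 mph × 0.44704 = 13.8582 m/s.
a = 0.55 × 9.8 = 5.390 m/s².
Reaction distance = v·t_r = 13.8582 × 0.7 = 9.701 m.
Braking distance = v²/(2a) = 13.8582² / (2 × 5.390) = 192.050 / 10.780 = 17.815 m.
Total = 9.701 + 17.815 = 27.516 m.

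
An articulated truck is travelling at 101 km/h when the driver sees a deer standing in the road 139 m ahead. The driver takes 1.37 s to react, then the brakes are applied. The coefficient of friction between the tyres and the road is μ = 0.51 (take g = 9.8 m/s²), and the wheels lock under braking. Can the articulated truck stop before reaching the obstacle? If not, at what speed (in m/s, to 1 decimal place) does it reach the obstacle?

101 km/h ÷ 3.6 = 28.0556 m/s.
a = μg = 0.51 × 9.8 = 4.998 m/s².
Reaction distance = 28.0556 × 1.37 = 38.436 m.
Braking distance = v²/(2a) = 787.117 / 9.996 = 78.743 m.
Total stopping distance = 38.436 + 78.743 = 117.179 m, vs 139 m available — it stops with 139 − 117.179 = 21.821 m to spare.

Yes — it stops about 21.8 m short of the obstacle, so it never reaches it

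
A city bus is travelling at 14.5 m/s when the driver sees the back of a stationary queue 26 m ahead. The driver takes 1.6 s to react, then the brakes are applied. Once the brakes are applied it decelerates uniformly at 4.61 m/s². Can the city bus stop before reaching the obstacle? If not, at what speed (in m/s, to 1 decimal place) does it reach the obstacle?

Reaction distance = 14.5000 × 1.6 = 23.200 m.
Braking distance needed to stop: v²/(2a) = 210.250 / 9.220 = 22.804 m, so total needed = 23.200 + 22.804 = 46.004 m > 26 m — it cannot stop.
Distance remaining when braking begins: 26 − 23.200 = 2.800 m.
v² = v₀² − 2a·d = 210.250 − 2 × 4.610 × 2.800 = 184.434 m²/s².
v = √184.434 = 13.581 m/s.

No — it strikes the obstacle at 13.6 m/s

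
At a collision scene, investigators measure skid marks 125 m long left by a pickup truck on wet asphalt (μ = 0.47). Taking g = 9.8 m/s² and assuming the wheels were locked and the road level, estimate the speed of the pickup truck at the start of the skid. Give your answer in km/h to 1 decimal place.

Initial speed ≈ 122.2 km/h

Deceleration a = μg = 0.47 × 9.8 = 4.606 m/s².
v = √(2a·d) = √(2 × 4.606 × 125) = √1151.500 = 33.9338 m/s.
= 33.9338 × 3.6 = 122.162 km/h.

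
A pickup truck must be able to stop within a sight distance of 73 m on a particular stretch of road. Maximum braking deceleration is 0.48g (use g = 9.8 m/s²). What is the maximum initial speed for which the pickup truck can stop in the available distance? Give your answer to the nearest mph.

a = 0.48 × 9.8 = 4.704 m/s².
v²/(2a) = d ⇒ v = √(2 × 4.704 × 73) = √686.78 = 26.2065 m/s.
26.2065 m/s ÷ 0.44704 = 58.622 mph.

Maximum speed ≈ 59 mph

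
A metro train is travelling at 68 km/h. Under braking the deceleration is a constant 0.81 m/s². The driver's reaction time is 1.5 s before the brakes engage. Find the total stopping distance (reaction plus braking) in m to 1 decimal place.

68 km/h ÷ 3.6 = 18.8889 m/s.
Reaction distance = v·t_r = 18.8889 × 1.5 = 28.333 m.
Braking distance = v²/(2a) = 18.8889² / (2 × 0.810) = 356.791 / 1.620 = 220.241 m.
Total = 28.333 + 220.241 = 248.574 m.

Total stopping distance ≈ 248.6 m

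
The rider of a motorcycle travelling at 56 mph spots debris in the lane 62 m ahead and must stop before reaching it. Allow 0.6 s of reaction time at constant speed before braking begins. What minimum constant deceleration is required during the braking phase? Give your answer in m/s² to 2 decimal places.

Required deceleration ≈ 6.67 m/s²

56 mph × 0.44704 = 25.0342 m/s.
Distance covered during reaction = 25.0342 × 0.6 = 15.021 m.
Distance available for braking: 62 − 15.021 = 46.979 m.
v² = 2a·d ⇒ a = v²/(2d) = 25.0342² / (2 × 46.979) = 626.711 / 93.958 = 6.6701 m/s².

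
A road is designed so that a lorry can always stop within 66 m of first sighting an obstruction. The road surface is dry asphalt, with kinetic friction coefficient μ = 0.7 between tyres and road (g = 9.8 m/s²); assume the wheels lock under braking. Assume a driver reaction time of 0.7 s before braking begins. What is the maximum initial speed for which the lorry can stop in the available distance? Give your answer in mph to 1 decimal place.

Maximum speed ≈ 57.4 mph

a = μg = 0.7 × 9.8 = 6.860 m/s².
Stopping distance: v·t_r + v²/(2a) = 66 with t_r = 0.7 s and a = 6.860 m/s².
So v² + 9.604 v − 905.52 = 0.
Positive root: v = −a·t_r + √((a·t_r)² + 2a·d) = −4.802 + √(23.059 + 905.52) = 25.6706 m/s.
25.6706 m/s ÷ 0.44704 = 57.423 mph.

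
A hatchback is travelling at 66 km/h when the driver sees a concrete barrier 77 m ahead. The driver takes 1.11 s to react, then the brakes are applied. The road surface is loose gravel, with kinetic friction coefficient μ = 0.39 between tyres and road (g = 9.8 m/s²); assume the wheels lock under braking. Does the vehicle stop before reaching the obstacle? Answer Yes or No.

Yes

66 km/h ÷ 3.6 = 18.3333 m/s.
a = μg = 0.39 × 9.8 = 3.822 m/s².
Reaction distance = 18.3333 × 1.11 = 20.350 m.
Braking distance = v²/(2a) = 336.110 / 7.644 = 43.970 m.
Total stopping distance = 20.350 + 43.970 = 64.320 m, vs 77 m available — it stops with 77 − 64.320 = 12.680 m to spare.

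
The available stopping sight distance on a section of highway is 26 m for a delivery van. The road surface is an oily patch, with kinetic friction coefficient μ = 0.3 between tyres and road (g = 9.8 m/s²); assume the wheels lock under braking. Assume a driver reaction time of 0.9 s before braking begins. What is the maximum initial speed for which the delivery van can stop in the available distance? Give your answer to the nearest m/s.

Maximum speed ≈ 10 m/s

a = μg = 0.3 × 9.8 = 2.940 m/s².
Stopping distance: v·t_r + v²/(2a) = 26 with t_r = 0.9 s and a = 2.940 m/s².
So v² + 5.292 v − 152.88 = 0.
Positive root: v = −a·t_r + √((a·t_r)² + 2a·d) = −2.646 + √(7.001 + 152.88) = 9.9984 m/s.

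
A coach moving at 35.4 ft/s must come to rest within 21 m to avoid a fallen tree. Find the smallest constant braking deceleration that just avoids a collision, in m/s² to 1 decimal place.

Required deceleration ≈ 2.8 m/s²

35.4 ft/s × 0.3048 = 10.7899 m/s.
v² = 2a·d ⇒ a = v²/(2d) = 10.7899² / (2 × 21.000) = 116.422 / 42.000 = 2.7720 m/s².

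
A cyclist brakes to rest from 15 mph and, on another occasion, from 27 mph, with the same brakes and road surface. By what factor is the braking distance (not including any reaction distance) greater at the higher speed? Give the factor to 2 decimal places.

Braking distance d = v²/(2a), so with a fixed, d ∝ v².
Factor = (27/15)² = 1.8000² = 3.2400.

Factor ≈ 3.24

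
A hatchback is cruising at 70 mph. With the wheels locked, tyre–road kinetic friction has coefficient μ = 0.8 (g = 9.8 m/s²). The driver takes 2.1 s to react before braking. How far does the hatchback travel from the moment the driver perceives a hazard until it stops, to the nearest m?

Total stopping distance ≈ 128 m

70 mph × 0.44704 = 31.2928 m/s.
a = μg = 0.8 × 9.8 = 7.840 m/s².
Reaction distance = v·t_r = 31.2928 × 2.1 = 65.715 m.
Braking distance = v²/(2a) = 31.2928² / (2 × 7.840) = 979.239 / 15.680 = 62.451 m.
Total = 65.715 + 62.451 = 128.166 m.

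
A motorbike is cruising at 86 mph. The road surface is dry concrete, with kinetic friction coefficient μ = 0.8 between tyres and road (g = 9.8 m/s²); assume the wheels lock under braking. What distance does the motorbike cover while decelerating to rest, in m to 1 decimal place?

Braking distance ≈ 94.3 m

86 mph × 0.44704 = 38.4454 m/s.
a = μg = 0.8 × 9.8 = 7.840 m/s².
Braking distance = v²/(2a) = 38.4454² / (2 × 7.840) = 1478.049 / 15.680 = 94.263 m.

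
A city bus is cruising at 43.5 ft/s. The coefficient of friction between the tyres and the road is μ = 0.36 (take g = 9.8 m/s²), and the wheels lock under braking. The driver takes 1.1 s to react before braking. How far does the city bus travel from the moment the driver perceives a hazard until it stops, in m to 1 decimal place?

Total stopping distance ≈ 39.5 m

43.5 ft/s × 0.3048 = 13.2588 m/s.
a = μg = 0.36 × 9.8 = 3.528 m/s².
Reaction distance = v·t_r = 13.2588 × 1.1 = 14.585 m.
Braking distance = v²/(2a) = 13.2588² / (2 × 3.528) = 175.796 / 7.056 = 24.914 m.
Total = 14.585 + 24.914 = 39.499 m.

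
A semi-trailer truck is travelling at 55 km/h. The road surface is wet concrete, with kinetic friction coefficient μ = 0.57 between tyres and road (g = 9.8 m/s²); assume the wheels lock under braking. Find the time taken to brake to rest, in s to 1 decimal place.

Braking time ≈ 2.7 s

55 km/h ÷ 3.6 = 15.2778 m/s.
a = μg = 0.57 × 9.8 = 5.586 m/s².
Braking time = v/a = 15.2778 / 5.586 = 2.735 s.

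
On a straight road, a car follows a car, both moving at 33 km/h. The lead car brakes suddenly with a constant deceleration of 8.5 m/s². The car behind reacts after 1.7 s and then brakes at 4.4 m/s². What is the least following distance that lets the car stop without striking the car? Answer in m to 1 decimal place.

Minimum gap ≈ 20.2 m

33 km/h ÷ 3.6 = 9.1667 m/s.
Leader travels v²/(2a_L) = 84.028 / 17.000 = 4.943 m before stopping.
Follower covers v·t_r = 9.1667 × 1.7 = 15.583 m while reacting, then v²/(2a_F) = 84.028 / 8.800 = 9.549 m while braking, for a total of 15.583 + 9.549 = 25.132 m.
Since a_F ≤ a_L and the follower starts braking later, the follower is never slower than the leader, so the closest approach is when both have stopped.
Minimum gap = 25.132 − 4.943 = 20.189 m.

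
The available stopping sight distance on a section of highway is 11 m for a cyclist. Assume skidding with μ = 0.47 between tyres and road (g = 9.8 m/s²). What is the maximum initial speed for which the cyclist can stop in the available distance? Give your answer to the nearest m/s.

a = μg = 0.47 × 9.8 = 4.606 m/s².
v²/(2a) = d ⇒ v = √(2 × 4.606 × 11) = √101.33 = 10.0663 m/s.

Maximum speed ≈ 10 m/s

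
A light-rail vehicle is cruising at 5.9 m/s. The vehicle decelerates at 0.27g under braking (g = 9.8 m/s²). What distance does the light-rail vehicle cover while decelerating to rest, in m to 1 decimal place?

a = 0.27 × 9.8 = 2.646 m/s².
Braking distance = v²/(2a) = 5.9000² / (2 × 2.646) = 34.810 / 5.292 = 6.578 m.

Braking distance ≈ 6.6 m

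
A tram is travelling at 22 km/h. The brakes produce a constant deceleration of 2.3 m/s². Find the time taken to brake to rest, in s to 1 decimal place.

Braking time ≈ 2.7 s

22 km/h ÷ 3.6 = 6.1111 m/s.
Braking time = v/a = 6.1111 / 2.300 = 2.657 s.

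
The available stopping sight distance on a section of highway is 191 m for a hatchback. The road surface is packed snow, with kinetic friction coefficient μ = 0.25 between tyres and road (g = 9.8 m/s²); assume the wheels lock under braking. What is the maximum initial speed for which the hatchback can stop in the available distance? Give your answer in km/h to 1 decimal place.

a = μg = 0.25 × 9.8 = 2.450 m/s².
v²/(2a) = d ⇒ v = √(2 × 2.450 × 191) = √935.90 = 30.5925 m/s.
30.5925 m/s × 3.6 = 110.133 km/h.

Maximum speed ≈ 110.1 km/h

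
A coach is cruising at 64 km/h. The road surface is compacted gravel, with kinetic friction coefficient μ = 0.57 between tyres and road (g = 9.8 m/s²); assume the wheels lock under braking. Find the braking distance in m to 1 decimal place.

Braking distance ≈ 28.3 m

64 km/h ÷ 3.6 = 17.7778 m/s.
a = μg = 0.57 × 9.8 = 5.586 m/s².
Braking distance = v²/(2a) = 17.7778² / (2 × 5.586) = 316.050 / 11.172 = 28.289 m.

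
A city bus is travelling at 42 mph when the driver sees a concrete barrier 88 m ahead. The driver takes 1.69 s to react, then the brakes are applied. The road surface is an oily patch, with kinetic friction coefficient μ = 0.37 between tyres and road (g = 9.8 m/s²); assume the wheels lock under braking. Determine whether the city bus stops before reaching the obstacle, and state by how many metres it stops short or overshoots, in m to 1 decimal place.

Yes — it stops 7.7 m short of the obstacle

42 mph × 0.44704 = 18.7757 m/s.
a = μg = 0.37 × 9.8 = 3.626 m/s².
Reaction distance = 18.7757 × 1.69 = 31.731 m.
Braking distance = v²/(2a) = 352.527 / 7.252 = 48.611 m.
Total stopping distance = 31.731 + 48.611 = 80.342 m, vs 88 m available — it stops with 88 − 80.342 = 7.658 m to spare.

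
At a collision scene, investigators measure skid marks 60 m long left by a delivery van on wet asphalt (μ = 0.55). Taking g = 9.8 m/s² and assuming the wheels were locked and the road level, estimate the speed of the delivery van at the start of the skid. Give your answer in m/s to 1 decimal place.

Deceleration a = μg = 0.55 × 9.8 = 5.390 m/s².
v = √(2a·d) = √(2 × 5.390 × 60) = √646.800 = 25.4323 m/s.

Initial speed ≈ 25.4 m/s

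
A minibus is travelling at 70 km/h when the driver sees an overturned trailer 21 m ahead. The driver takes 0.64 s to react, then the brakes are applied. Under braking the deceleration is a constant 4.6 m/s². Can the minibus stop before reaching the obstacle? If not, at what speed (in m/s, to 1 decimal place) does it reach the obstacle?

70 km/h ÷ 3.6 = 19.4444 m/s.
Reaction distance = 19.4444 × 0.64 = 12.444 m.
Braking distance needed to stop: v²/(2a) = 378.085 / 9.200 = 41.096 m, so total needed = 12.444 + 41.096 = 53.540 m > 21 m — it cannot stop.
Distance remaining when braking begins: 21 − 12.444 = 8.556 m.
v² = v₀² − 2a·d = 378.085 − 2 × 4.600 × 8.556 = 299.370 m²/s².
v = √299.370 = 17.302 m/s.

No — it strikes the obstacle at 17.3 m/s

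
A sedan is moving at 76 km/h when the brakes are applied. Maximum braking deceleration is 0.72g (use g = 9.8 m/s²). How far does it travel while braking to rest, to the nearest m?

76 km/h ÷ 3.6 = 21.1111 m/s.
a = 0.72 × 9.8 = 7.056 m/s².
Braking distance = v²/(2a) = 21.1111² / (2 × 7.056) = 445.679 / 14.112 = 31.582 m.

Braking distance ≈ 32 m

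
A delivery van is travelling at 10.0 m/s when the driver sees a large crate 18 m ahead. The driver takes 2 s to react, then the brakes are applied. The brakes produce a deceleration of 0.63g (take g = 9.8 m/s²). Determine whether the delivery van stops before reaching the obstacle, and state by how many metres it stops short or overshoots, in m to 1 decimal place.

No — it overshoots by 10.1 m

a = 0.63 × 9.8 = 6.174 m/s².
Reaction distance = 10.0000 × 2 = 20.000 m.
Braking distance = v²/(2a) = 100.000 / 12.348 = 8.098 m.
Total stopping distance = 20.000 + 8.098 = 28.098 m, vs 18 m available — it cannot stop in time and overshoots by 28.098 − 18 = 10.098 m.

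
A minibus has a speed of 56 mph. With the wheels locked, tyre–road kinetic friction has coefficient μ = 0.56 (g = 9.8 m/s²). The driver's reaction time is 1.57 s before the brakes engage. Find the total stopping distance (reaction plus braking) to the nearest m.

Total stopping distance ≈ 96 m

56 mph × 0.44704 = 25.0342 m/s.
a = μg = 0.56 × 9.8 = 5.488 m/s².
Reaction distance = v·t_r = 25.0342 × 1.57 = 39.304 m.
Braking distance = v²/(2a) = 25.0342² / (2 × 5.488) = 626.711 / 10.976 = 57.098 m.
Total = 39.304 + 57.098 = 96.402 m.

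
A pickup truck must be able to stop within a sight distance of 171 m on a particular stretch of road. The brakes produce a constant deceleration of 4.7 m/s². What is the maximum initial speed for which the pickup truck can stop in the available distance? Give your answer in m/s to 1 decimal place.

Maximum speed ≈ 40.1 m/s

v²/(2a) = d ⇒ v = √(2 × 4.700 × 171) = √1607.40 = 40.0924 m/s.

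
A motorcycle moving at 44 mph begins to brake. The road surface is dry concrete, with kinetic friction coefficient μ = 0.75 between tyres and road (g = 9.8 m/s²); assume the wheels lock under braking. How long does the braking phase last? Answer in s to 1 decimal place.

Braking time ≈ 2.7 s

44 mph × 0.44704 = 19.6698 m/s.
a = μg = 0.75 × 9.8 = 7.350 m/s².
Braking time = v/a = 19.6698 / 7.350 = 2.676 s.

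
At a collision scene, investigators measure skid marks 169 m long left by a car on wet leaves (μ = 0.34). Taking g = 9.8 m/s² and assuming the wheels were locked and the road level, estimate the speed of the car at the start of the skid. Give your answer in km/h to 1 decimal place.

Deceleration a = μg = 0.34 × 9.8 = 3.332 m/s².
v = √(2a·d) = √(2 × 3.332 × 169) = √1126.216 = 33.5591 m/s.
= 33.5591 × 3.6 = 120.813 km/h.

Initial speed ≈ 120.8 km/h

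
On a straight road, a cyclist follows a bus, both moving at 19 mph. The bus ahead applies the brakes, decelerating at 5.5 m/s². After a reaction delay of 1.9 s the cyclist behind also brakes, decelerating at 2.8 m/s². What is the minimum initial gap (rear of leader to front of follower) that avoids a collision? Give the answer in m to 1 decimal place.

19 mph × 0.44704 = 8.4938 m/s.
Leader travels v²/(2a_L) = 72.145 / 11.000 = 6.559 m before stopping.
Follower covers v·t_r = 8.4938 × 1.9 = 16.138 m while reacting, then v²/(2a_F) = 72.145 / 5.600 = 12.883 m while braking, for a total of 16.138 + 12.883 = 29.021 m.
Since a_F ≤ a_L and the follower starts braking later, the follower is never slower than the leader, so the closest approach is when both have stopped.
Minimum gap = 29.021 − 6.559 = 22.462 m.

Minimum gap ≈ 22.5 m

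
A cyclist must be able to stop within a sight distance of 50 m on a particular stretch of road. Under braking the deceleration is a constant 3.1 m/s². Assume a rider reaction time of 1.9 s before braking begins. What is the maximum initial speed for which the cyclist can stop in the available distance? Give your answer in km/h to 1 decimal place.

Maximum speed ≈ 45.6 km/h

Stopping distance: v·t_r + v²/(2a) = 50 with t_r = 1.9 s and a = 3.100 m/s².
So v² + 11.780 v − 310.00 = 0.
Positive root: v = −a·t_r + √((a·t_r)² + 2a·d) = −5.890 + √(34.692 + 310.00) = 12.6759 m/s.
12.6759 m/s × 3.6 = 45.633 km/h.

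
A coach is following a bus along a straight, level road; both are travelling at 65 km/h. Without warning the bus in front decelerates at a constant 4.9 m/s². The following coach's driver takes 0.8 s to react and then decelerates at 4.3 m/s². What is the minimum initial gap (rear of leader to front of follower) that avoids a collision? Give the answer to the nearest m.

65 km/h ÷ 3.6 = 18.0556 m/s.
Leader travels v²/(2a_L) = 326.005 / 9.800 = 33.266 m before stopping.
Follower covers v·t_r = 18.0556 × 0.8 = 14.444 m while reacting, then v²/(2a_F) = 326.005 / 8.600 = 37.908 m while braking, for a total of 14.444 + 37.908 = 52.352 m.
Since a_F ≤ a_L and the follower starts braking later, the follower is never slower than the leader, so the closest approach is when both have stopped.
Minimum gap = 52.352 − 33.266 = 19.086 m.

Minimum gap ≈ 19 m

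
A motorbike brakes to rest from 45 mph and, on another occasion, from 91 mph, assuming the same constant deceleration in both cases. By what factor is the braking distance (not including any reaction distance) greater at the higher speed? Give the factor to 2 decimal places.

Braking distance d = v²/(2a), so with a fixed, d ∝ v².
Factor = (91/45)² = 2.0222² = 4.0893.

Factor ≈ 4.09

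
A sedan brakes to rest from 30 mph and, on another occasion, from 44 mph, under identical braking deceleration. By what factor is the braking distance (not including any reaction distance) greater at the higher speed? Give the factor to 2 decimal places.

Factor ≈ 2.15

Braking distance d = v²/(2a), so with a fixed, d ∝ v².
Factor = (44/30)² = 1.4667² = 2.1512.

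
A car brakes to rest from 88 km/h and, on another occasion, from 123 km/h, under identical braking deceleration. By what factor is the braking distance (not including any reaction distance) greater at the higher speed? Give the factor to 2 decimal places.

Braking distance d = v²/(2a), so with a fixed, d ∝ v².
Factor = (123/88)² = 1.3977² = 1.9536.

Factor ≈ 1.95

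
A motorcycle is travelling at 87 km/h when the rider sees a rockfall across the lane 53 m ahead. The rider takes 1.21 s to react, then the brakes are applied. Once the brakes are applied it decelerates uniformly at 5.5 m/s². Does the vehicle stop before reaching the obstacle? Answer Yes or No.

87 km/h ÷ 3.6 = 24.1667 m/s.
Reaction distance = 24.1667 × 1.21 = 29.242 m.
Braking distance = v²/(2a) = 584.029 / 11.000 = 53.094 m.
Total stopping distance = 29.242 + 53.094 = 82.336 m, vs 53 m available — it cannot stop in time and overshoots by 82.336 − 53 = 29.336 m.

No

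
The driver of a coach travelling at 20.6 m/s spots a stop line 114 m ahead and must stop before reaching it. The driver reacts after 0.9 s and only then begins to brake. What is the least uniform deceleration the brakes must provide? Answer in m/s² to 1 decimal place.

Distance covered during reaction = 20.6000 × 0.9 = 18.540 m.
Distance available for braking: 114 − 18.540 = 95.460 m.
v² = 2a·d ⇒ a = v²/(2d) = 20.6000² / (2 × 95.460) = 424.360 / 190.920 = 2.2227 m/s².

Required deceleration ≈ 2.2 m/s²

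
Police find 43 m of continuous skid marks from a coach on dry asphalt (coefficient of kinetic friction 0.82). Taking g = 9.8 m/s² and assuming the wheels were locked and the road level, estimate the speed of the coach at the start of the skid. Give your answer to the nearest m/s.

Deceleration a = μg = 0.82 × 9.8 = 8.036 m/s².
v = √(2a·d) = √(2 × 8.036 × 43) = √691.096 = 26.2887 m/s.

Initial speed ≈ 26 m/s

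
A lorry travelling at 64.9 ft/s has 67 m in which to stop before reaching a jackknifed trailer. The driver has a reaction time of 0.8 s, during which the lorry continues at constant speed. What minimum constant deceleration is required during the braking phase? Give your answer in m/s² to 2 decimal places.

Required deceleration ≈ 3.82 m/s²

64.9 ft/s × 0.3048 = 19.7815 m/s.
Distance covered during reaction = 19.7815 × 0.8 = 15.825 m.
Distance available for braking: 67 − 15.825 = 51.175 m.
v² = 2a·d ⇒ a = v²/(2d) = 19.7815² / (2 × 51.175) = 391.308 / 102.350 = 3.8232 m/s².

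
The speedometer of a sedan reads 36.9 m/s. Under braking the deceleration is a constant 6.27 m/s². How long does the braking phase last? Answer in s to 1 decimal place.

Braking time = v/a = 36.9000 / 6.270 = 5.885 s.

Braking time ≈ 5.9 s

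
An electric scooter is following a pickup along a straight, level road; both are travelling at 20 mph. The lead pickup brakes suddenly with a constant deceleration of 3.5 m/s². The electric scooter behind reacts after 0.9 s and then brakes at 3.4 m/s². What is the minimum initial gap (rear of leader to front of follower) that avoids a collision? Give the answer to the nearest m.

Minimum gap ≈ 8 m

20 mph × 0.44704 = 8.9408 m/s.
Leader travels v²/(2a_L) = 79.938 / 7.000 = 11.420 m before stopping.
Follower covers v·t_r = 8.9408 × 0.9 = 8.047 m while reacting, then v²/(2a_F) = 79.938 / 6.800 = 11.756 m while braking, for a total of 8.047 + 11.756 = 19.803 m.
Since a_F ≤ a_L and the follower starts braking later, the follower is never slower than the leader, so the closest approach is when both have stopped.
Minimum gap = 19.803 − 11.420 = 8.383 m.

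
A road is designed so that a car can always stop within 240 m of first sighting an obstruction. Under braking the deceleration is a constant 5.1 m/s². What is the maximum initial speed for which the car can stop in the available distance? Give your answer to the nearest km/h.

v²/(2a) = d ⇒ v = √(2 × 5.100 × 240) = √2448.00 = 49.4773 m/s.
49.4773 m/s × 3.6 = 178.118 km/h.

Maximum speed ≈ 178 km/h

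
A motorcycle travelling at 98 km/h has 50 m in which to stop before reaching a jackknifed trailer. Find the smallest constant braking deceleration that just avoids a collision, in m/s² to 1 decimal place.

98 km/h ÷ 3.6 = 27.2222 m/s.
v² = 2a·d ⇒ a = v²/(2d) = 27.2222² / (2 × 50.000) = 741.048 / 100.000 = 7.4105 m/s².

Required deceleration ≈ 7.4 m/s²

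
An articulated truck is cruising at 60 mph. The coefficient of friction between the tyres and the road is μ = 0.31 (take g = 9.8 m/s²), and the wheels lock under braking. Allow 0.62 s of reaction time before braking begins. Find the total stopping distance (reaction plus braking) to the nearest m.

Total stopping distance ≈ 135 m

60 mph × 0.44704 = 26.8224 m/s.
a = μg = 0.31 × 9.8 = 3.038 m/s².
Reaction distance = v·t_r = 26.8224 × 0.62 = 16.630 m.
Braking distance = v²/(2a) = 26.8224² / (2 × 3.038) = 719.441 / 6.076 = 118.407 m.
Total = 16.630 + 118.407 = 135.037 m.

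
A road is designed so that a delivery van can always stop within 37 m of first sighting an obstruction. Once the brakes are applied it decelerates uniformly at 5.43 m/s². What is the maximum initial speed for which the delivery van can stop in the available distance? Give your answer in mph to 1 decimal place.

v²/(2a) = d ⇒ v = √(2 × 5.430 × 37) = √401.82 = 20.0454 m/s.
20.0454 m/s ÷ 0.44704 = 44.840 mph.

Maximum speed ≈ 44.8 mph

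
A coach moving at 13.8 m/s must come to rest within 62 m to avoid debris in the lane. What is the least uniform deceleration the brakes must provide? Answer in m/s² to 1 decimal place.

v² = 2a·d ⇒ a = v²/(2d) = 13.8000² / (2 × 62.000) = 190.440 / 124.000 = 1.5358 m/s².

Required deceleration ≈ 1.5 m/s²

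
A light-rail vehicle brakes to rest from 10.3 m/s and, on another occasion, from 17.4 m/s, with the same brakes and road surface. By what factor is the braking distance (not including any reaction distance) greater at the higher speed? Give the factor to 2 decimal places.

Braking distance d = v²/(2a), so with a fixed, d ∝ v².
Factor = (17.4/10.3)² = 1.6893² = 2.8537.

Factor ≈ 2.85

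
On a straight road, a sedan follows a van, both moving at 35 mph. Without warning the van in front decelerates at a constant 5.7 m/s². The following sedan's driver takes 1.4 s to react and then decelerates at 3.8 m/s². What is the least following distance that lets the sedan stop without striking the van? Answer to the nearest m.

35 mph × 0.44704 = 15.6464 m/s.
Leader travels v²/(2a_L) = 244.810 / 11.400 = 21.475 m before stopping.
Follower covers v·t_r = 15.6464 × 1.4 = 21.905 m while reacting, then v²/(2a_F) = 244.810 / 7.600 = 32.212 m while braking, for a total of 21.905 + 32.212 = 54.117 m.
Since a_F ≤ a_L and the follower starts braking later, the follower is never slower than the leader, so the closest approach is when both have stopped.
Minimum gap = 54.117 − 21.475 = 32.642 m.

Minimum gap ≈ 33 m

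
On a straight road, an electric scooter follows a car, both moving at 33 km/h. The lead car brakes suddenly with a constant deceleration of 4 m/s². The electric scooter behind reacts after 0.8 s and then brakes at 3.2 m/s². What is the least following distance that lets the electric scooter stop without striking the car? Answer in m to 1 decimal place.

33 km/h ÷ 3.6 = 9.1667 m/s.
Leader travels v²/(2a_L) = 84.028 / 8.000 = 10.504 m before stopping.
Follower covers v·t_r = 9.1667 × 0.8 = 7.333 m while reacting, then v²/(2a_F) = 84.028 / 6.400 = 13.129 m while braking, for a total of 7.333 + 13.129 = 20.462 m.
Since a_F ≤ a_L and the follower starts braking later, the follower is never slower than the leader, so the closest approach is when both have stopped.
Minimum gap = 20.462 − 10.504 = 9.958 m.

Minimum gap ≈ 10.0 m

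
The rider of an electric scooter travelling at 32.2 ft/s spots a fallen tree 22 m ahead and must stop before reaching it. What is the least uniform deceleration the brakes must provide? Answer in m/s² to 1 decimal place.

Required deceleration ≈ 2.2 m/s²

32.2 ft/s × 0.3048 = 9.8146 m/s.
v² = 2a·d ⇒ a = v²/(2d) = 9.8146² / (2 × 22.000) = 96.326 / 44.000 = 2.1892 m/s².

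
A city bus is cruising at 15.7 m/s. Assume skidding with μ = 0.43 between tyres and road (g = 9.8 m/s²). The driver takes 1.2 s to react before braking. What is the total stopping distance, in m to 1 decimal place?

Total stopping distance ≈ 48.1 m

a = μg = 0.43 × 9.8 = 4.214 m/s².
Reaction distance = v·t_r = 15.7000 × 1.2 = 18.840 m.
Braking distance = v²/(2a) = 15.7000² / (2 × 4.214) = 246.490 / 8.428 = 29.247 m.
Total = 18.840 + 29.247 = 48.087 m.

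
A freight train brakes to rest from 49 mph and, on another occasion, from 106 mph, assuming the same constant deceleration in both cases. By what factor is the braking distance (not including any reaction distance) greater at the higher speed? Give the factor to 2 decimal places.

Factor ≈ 4.68

Braking distance d = v²/(2a), so with a fixed, d ∝ v².
Factor = (106/49)² = 2.1633² = 4.6799.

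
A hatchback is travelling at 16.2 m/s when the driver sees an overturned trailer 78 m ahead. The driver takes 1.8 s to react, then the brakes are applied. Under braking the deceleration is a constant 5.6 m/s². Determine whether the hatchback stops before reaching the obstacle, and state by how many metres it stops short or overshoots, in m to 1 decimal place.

Reaction distance = 16.2000 × 1.8 = 29.160 m.
Braking distance = v²/(2a) = 262.440 / 11.200 = 23.432 m.
Total stopping distance = 29.160 + 23.432 = 52.592 m, vs 78 m available — it stops with 78 − 52.592 = 25.408 m to spare.

Yes — it stops 25.4 m short of the obstacle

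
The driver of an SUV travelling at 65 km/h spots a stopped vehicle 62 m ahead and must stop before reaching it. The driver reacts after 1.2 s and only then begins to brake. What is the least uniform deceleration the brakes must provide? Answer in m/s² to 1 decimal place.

Required deceleration ≈ 4.0 m/s²

65 km/h ÷ 3.6 = 18.0556 m/s.
Distance covered during reaction = 18.0556 × 1.2 = 21.667 m.
Distance available for braking: 62 − 21.667 = 40.333 m.
v² = 2a·d ⇒ a = v²/(2d) = 18.0556² / (2 × 40.333) = 326.005 / 80.666 = 4.0414 m/s².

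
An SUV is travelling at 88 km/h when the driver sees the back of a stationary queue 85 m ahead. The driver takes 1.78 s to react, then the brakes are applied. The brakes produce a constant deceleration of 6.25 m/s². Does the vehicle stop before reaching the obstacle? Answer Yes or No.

No

88 km/h ÷ 3.6 = 24.4444 m/s.
Reaction distance = 24.4444 × 1.78 = 43.511 m.
Braking distance = v²/(2a) = 597.529 / 12.500 = 47.802 m.
Total stopping distance = 43.511 + 47.802 = 91.313 m, vs 85 m available — it cannot stop in time and overshoots by 91.313 − 85 = 6.313 m.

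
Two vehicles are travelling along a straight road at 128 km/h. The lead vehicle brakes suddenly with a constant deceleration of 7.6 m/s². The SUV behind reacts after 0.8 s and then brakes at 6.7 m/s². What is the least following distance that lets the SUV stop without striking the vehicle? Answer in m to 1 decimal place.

128 km/h ÷ 3.6 = 35.5556 m/s.
Leader travels v²/(2a_L) = 1264.201 / 15.200 = 83.171 m before stopping.
Follower covers v·t_r = 35.5556 × 0.8 = 28.444 m while reacting, then v²/(2a_F) = 1264.201 / 13.400 = 94.343 m while braking, for a total of 28.444 + 94.343 = 122.787 m.
Since a_F ≤ a_L and the follower starts braking later, the follower is never slower than the leader, so the closest approach is when both have stopped.
Minimum gap = 122.787 − 83.171 = 39.616 m.

Minimum gap ≈ 39.6 m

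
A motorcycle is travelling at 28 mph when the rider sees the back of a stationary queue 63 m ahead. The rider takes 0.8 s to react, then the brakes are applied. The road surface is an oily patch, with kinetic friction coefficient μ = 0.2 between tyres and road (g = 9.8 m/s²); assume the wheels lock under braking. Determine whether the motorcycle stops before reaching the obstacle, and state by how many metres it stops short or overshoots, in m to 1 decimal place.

28 mph × 0.44704 = 12.5171 m/s.
a = μg = 0.2 × 9.8 = 1.960 m/s².
Reaction distance = 12.5171 × 0.8 = 10.014 m.
Braking distance = v²/(2a) = 156.678 / 3.920 = 39.969 m.
Total stopping distance = 10.014 + 39.969 = 49.983 m, vs 63 m available — it stops with 63 − 49.983 = 13.017 m to spare.

Yes — it stops 13.0 m short of the obstacle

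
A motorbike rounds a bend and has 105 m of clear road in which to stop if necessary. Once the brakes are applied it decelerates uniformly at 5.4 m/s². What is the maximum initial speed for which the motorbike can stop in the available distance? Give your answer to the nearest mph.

v²/(2a) = d ⇒ v = √(2 × 5.400 × 105) = √1134.00 = 33.6749 m/s.
33.6749 m/s ÷ 0.44704 = 75.329 mph.

Maximum speed ≈ 75 mph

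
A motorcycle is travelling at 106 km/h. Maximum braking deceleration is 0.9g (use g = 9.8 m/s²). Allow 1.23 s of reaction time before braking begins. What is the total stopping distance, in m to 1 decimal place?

Total stopping distance ≈ 85.4 m

106 km/h ÷ 3.6 = 29.4444 m/s.
a = 0.9 × 9.8 = 8.820 m/s².
Reaction distance = v·t_r = 29.4444 × 1.23 = 36.217 m.
Braking distance = v²/(2a) = 29.4444² / (2 × 8.820) = 866.973 / 17.640 = 49.148 m.
Total = 36.217 + 49.148 = 85.365 m.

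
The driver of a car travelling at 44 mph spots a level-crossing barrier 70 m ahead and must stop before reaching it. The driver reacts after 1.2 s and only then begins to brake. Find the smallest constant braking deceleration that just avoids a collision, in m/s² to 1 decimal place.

Required deceleration ≈ 4.2 m/s²

44 mph × 0.44704 = 19.6698 m/s.
Distance covered during reaction = 19.6698 × 1.2 = 23.604 m.
Distance available for braking: 70 − 23.604 = 46.396 m.
v² = 2a·d ⇒ a = v²/(2d) = 19.6698² / (2 × 46.396) = 386.901 / 92.792 = 4.1696 m/s².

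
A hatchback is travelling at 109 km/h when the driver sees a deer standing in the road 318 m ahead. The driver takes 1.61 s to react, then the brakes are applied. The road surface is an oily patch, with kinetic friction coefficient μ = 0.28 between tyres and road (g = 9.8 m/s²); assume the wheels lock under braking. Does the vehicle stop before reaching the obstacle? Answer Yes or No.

Yes

109 km/h ÷ 3.6 = 30.2778 m/s.
a = μg = 0.28 × 9.8 = 2.744 m/s².
Reaction distance = 30.2778 × 1.61 = 48.747 m.
Braking distance = v²/(2a) = 916.745 / 5.488 = 167.045 m.
Total stopping distance = 48.747 + 167.045 = 215.792 m, vs 318 m available — it stops with 318 − 215.792 = 102.208 m to spare.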